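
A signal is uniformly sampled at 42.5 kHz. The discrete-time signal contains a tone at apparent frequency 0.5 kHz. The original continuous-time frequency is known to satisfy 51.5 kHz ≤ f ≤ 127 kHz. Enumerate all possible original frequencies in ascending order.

84.5 kHz, 85.5 kHz, 127 kHz

Frequencies that alias to 0.5 kHz are k·fs ± 0.5 kHz for integer k ≥ 0.
k=0: 0.5 kHz.
k=1: 42 kHz, 43 kHz.
k=2: 84.5 kHz, 85.5 kHz.
k=3: 127 kHz, 128 kHz.
k=4: 169.5 kHz, 170.5 kHz.
Within [51.5 kHz, 127 kHz]: 84.5 kHz, 85.5 kHz, 127 kHz.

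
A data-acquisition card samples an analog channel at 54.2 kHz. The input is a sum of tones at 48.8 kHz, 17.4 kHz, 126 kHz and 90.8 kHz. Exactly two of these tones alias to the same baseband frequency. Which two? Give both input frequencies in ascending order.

fs/2 = 27.1 kHz.
48.8 kHz > fs/2 = 27.1 kHz, folds to fs − 48.8 kHz = 5.4 kHz.
17.4 kHz ≤ fs/2 = 27.1 kHz, passes unchanged.
126 kHz mod fs = 17.6 kHz.
17.6 kHz ≤ fs/2 = 27.1 kHz, appears at 17.6 kHz.
90.8 kHz mod fs = 36.6 kHz.
36.6 kHz > fs/2 = 27.1 kHz, folds to fs − 36.6 kHz = 17.6 kHz.
90.8 kHz and 126 kHz both map to 17.6 kHz.

90.8 kHz, 126 kHz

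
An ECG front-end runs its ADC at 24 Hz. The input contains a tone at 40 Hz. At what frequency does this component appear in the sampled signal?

8 Hz

40 Hz mod fs = 16 Hz.
16 Hz > fs/2 = 12 Hz, folds to fs − 16 Hz = 8 Hz.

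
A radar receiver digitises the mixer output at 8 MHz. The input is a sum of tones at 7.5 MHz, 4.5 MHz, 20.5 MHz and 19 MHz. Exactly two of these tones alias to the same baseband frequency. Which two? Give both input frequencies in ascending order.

fs/2 = 4 MHz.
7.5 MHz > fs/2 = 4 MHz, folds to fs − 7.5 MHz = 0.5 MHz.
4.5 MHz > fs/2 = 4 MHz, folds to fs − 4.5 MHz = 3.5 MHz.
20.5 MHz mod fs = 4.5 MHz.
4.5 MHz > fs/2 = 4 MHz, folds to fs − 4.5 MHz = 3.5 MHz.
19 MHz mod fs = 3 MHz.
3 MHz ≤ fs/2 = 4 MHz, appears at 3 MHz.
4.5 MHz and 20.5 MHz both map to 3.5 MHz.

4.5 MHz, 20.5 MHz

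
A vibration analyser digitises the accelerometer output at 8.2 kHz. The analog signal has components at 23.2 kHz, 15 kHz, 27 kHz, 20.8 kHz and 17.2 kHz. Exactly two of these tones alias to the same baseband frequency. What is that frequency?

1.4 kHz

fs/2 = 4.1 kHz.
23.2 kHz mod fs = 6.8 kHz.
6.8 kHz > fs/2 = 4.1 kHz, folds to fs − 6.8 kHz = 1.4 kHz.
15 kHz mod fs = 6.8 kHz.
6.8 kHz > fs/2 = 4.1 kHz, folds to fs − 6.8 kHz = 1.4 kHz.
27 kHz mod fs = 2.4 kHz.
2.4 kHz ≤ fs/2 = 4.1 kHz, appears at 2.4 kHz.
20.8 kHz mod fs = 4.4 kHz.
4.4 kHz > fs/2 = 4.1 kHz, folds to fs − 4.4 kHz = 3.8 kHz.
17.2 kHz mod fs = 0.8 kHz.
0.8 kHz ≤ fs/2 = 4.1 kHz, appears at 0.8 kHz.
15 kHz and 23.2 kHz both map to 1.4 kHz.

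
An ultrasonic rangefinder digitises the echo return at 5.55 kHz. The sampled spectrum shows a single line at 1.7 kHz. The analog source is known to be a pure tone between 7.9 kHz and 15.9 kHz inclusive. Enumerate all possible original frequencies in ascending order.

9.4 kHz, 12.8 kHz, 14.95 kHz

Frequencies that alias to 1.7 kHz are k·fs ± 1.7 kHz for integer k ≥ 0.
k=0: 1.7 kHz.
k=1: 3.85 kHz, 7.25 kHz.
k=2: 9.4 kHz, 12.8 kHz.
k=3: 14.95 kHz, 18.35 kHz.
k=4: 20.5 kHz, 23.9 kHz.
Within [7.9 kHz, 15.9 kHz]: 9.4 kHz, 12.8 kHz, 14.95 kHz.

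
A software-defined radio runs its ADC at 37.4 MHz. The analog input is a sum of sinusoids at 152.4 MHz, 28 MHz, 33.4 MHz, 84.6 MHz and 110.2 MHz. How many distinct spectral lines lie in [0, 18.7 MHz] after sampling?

fs/2 = 18.7 MHz.
152.4 MHz mod fs = 2.8 MHz.
2.8 MHz ≤ fs/2 = 18.7 MHz, appears at 2.8 MHz.
28 MHz > fs/2 = 18.7 MHz, folds to fs − 28 MHz = 9.4 MHz.
33.4 MHz > fs/2 = 18.7 MHz, folds to fs − 33.4 MHz = 4 MHz.
84.6 MHz mod fs = 9.8 MHz.
9.8 MHz ≤ fs/2 = 18.7 MHz, appears at 9.8 MHz.
110.2 MHz mod fs = 35.4 MHz.
35.4 MHz > fs/2 = 18.7 MHz, folds to fs − 35.4 MHz = 2 MHz.
Distinct values: {2 MHz, 2.8 MHz, 4 MHz, 9.4 MHz, 9.8 MHz} → 5.

5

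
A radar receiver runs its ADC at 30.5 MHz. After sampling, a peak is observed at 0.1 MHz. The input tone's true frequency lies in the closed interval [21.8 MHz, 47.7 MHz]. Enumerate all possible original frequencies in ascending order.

30.4 MHz, 30.6 MHz

Frequencies that alias to 0.1 MHz are k·fs ± 0.1 MHz for integer k ≥ 0.
k=0: 0.1 MHz.
k=1: 30.4 MHz, 30.6 MHz.
k=2: 60.9 MHz, 61.1 MHz.
Within [21.8 MHz, 47.7 MHz]: 30.4 MHz, 30.6 MHz.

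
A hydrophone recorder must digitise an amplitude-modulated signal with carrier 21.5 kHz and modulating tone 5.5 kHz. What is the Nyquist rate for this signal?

54 kHz

AM sidebands sit at fc ± fm = 16 kHz and 27 kHz.
Highest-frequency component: 27 kHz.
Nyquist rate = 2 × 27 kHz = 54 kHz.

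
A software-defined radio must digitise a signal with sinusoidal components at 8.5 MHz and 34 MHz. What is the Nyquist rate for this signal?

68 MHz

Highest-frequency component: 34 MHz.
Nyquist rate = 2 × 34 MHz = 68 MHz.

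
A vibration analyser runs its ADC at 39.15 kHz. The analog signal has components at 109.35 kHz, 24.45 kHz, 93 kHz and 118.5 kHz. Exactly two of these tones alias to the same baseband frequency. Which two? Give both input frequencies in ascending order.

24.45 kHz, 93 kHz

fs/2 = 19.575 kHz.
109.35 kHz mod fs = 31.05 kHz.
31.05 kHz > fs/2 = 19.575 kHz, folds to fs − 31.05 kHz = 8.1 kHz.
24.45 kHz > fs/2 = 19.575 kHz, folds to fs − 24.45 kHz = 14.7 kHz.
93 kHz mod fs = 14.7 kHz.
14.7 kHz ≤ fs/2 = 19.575 kHz, appears at 14.7 kHz.
118.5 kHz mod fs = 1.05 kHz.
1.05 kHz ≤ fs/2 = 19.575 kHz, appears at 1.05 kHz.
24.45 kHz and 93 kHz both map to 14.7 kHz.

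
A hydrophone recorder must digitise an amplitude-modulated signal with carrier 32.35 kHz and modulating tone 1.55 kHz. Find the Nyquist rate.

AM sidebands sit at fc ± fm = 30.8 kHz and 33.9 kHz.
Highest-frequency component: 33.9 kHz.
Nyquist rate = 2 × 33.9 kHz = 67.8 kHz.

67.8 kHz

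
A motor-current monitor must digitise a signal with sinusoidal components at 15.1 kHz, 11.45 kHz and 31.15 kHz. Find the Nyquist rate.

Highest-frequency component: 31.15 kHz.
Nyquist rate = 2 × 31.15 kHz = 62.3 kHz.

62.3 kHz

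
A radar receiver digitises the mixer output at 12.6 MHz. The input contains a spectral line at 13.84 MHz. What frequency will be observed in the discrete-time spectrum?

13.84 MHz mod fs = 1.24 MHz.
1.24 MHz ≤ fs/2 = 6.3 MHz, appears at 1.24 MHz.

1.24 MHz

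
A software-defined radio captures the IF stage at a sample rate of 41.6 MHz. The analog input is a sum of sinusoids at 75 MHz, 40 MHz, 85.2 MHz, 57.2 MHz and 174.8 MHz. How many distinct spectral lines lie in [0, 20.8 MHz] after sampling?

5

fs/2 = 20.8 MHz.
75 MHz mod fs = 33.4 MHz.
33.4 MHz > fs/2 = 20.8 MHz, folds to fs − 33.4 MHz = 8.2 MHz.
40 MHz > fs/2 = 20.8 MHz, folds to fs − 40 MHz = 1.6 MHz.
85.2 MHz mod fs = 2 MHz.
2 MHz ≤ fs/2 = 20.8 MHz, appears at 2 MHz.
57.2 MHz mod fs = 15.6 MHz.
15.6 MHz ≤ fs/2 = 20.8 MHz, appears at 15.6 MHz.
174.8 MHz mod fs = 8.4 MHz.
8.4 MHz ≤ fs/2 = 20.8 MHz, appears at 8.4 MHz.
Distinct values: {1.6 MHz, 2 MHz, 8.2 MHz, 8.4 MHz, 15.6 MHz} → 5.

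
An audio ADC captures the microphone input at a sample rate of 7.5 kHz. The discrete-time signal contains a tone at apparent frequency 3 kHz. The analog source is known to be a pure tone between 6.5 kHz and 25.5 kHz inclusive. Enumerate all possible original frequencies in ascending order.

Frequencies that alias to 3 kHz are k·fs ± 3 kHz for integer k ≥ 0.
k=0: 3 kHz.
k=1: 4.5 kHz, 10.5 kHz.
k=2: 12 kHz, 18 kHz.
k=3: 19.5 kHz, 25.5 kHz.
k=4: 27 kHz, 33 kHz.
Within [6.5 kHz, 25.5 kHz]: 10.5 kHz, 12 kHz, 18 kHz, 19.5 kHz, 25.5 kHz.

10.5 kHz, 12 kHz, 18 kHz, 19.5 kHz, 25.5 kHz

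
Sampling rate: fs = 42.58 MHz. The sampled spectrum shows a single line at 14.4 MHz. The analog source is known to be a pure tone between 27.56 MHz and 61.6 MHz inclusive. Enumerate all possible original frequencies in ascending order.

Frequencies that alias to 14.4 MHz are k·fs ± 14.4 MHz for integer k ≥ 0.
k=0: 14.4 MHz.
k=1: 28.18 MHz, 56.98 MHz.
k=2: 70.76 MHz, 99.56 MHz.
Within [27.56 MHz, 61.6 MHz]: 28.18 MHz, 56.98 MHz.

28.18 MHz, 56.98 MHz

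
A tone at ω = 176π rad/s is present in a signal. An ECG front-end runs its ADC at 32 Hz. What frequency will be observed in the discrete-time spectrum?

8 Hz

ω = 176π rad/s → f = ω/(2π) = 88 Hz.
88 Hz mod fs = 24 Hz.
24 Hz > fs/2 = 16 Hz, folds to fs − 24 Hz = 8 Hz.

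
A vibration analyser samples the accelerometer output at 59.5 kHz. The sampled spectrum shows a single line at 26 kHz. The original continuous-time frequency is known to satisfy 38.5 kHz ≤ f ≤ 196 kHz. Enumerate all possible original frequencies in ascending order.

Frequencies that alias to 26 kHz are k·fs ± 26 kHz for integer k ≥ 0.
k=0: 26 kHz.
k=1: 33.5 kHz, 85.5 kHz.
k=2: 93 kHz, 145 kHz.
k=3: 152.5 kHz, 204.5 kHz.
k=4: 212 kHz, 264 kHz.
Within [38.5 kHz, 196 kHz]: 85.5 kHz, 93 kHz, 145 kHz, 152.5 kHz.

85.5 kHz, 93 kHz, 145 kHz, 152.5 kHz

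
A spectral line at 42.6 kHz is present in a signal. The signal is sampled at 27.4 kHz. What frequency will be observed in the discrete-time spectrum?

12.2 kHz

42.6 kHz mod fs = 15.2 kHz.
15.2 kHz > fs/2 = 13.7 kHz, folds to fs − 15.2 kHz = 12.2 kHz.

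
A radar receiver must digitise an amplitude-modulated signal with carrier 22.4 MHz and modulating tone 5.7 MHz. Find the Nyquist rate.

AM sidebands sit at fc ± fm = 16.7 MHz and 28.1 MHz.
Highest-frequency component: 28.1 MHz.
Nyquist rate = 2 × 28.1 MHz = 56.2 MHz.

56.2 MHz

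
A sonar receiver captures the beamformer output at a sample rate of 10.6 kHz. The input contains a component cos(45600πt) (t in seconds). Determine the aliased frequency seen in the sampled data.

1.6 kHz

ω = 45600π rad/s → f = ω/(2π) = 22800 Hz = 22.8 kHz.
22.8 kHz mod fs = 1.6 kHz.
1.6 kHz ≤ fs/2 = 5.3 kHz, appears at 1.6 kHz.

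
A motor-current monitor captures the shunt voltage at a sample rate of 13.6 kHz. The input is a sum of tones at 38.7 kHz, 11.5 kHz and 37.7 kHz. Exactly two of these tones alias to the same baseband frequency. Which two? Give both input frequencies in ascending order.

11.5 kHz, 38.7 kHz

fs/2 = 6.8 kHz.
38.7 kHz mod fs = 11.5 kHz.
11.5 kHz > fs/2 = 6.8 kHz, folds to fs − 11.5 kHz = 2.1 kHz.
11.5 kHz > fs/2 = 6.8 kHz, folds to fs − 11.5 kHz = 2.1 kHz.
37.7 kHz mod fs = 10.5 kHz.
10.5 kHz > fs/2 = 6.8 kHz, folds to fs − 10.5 kHz = 3.1 kHz.
11.5 kHz and 38.7 kHz both map to 2.1 kHz.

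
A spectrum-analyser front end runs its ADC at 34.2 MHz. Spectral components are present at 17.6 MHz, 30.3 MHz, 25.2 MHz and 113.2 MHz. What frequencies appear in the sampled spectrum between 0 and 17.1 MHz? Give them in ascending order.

3.9 MHz, 9 MHz, 10.6 MHz, 16.6 MHz

fs/2 = 17.1 MHz.
17.6 MHz > fs/2 = 17.1 MHz, folds to fs − 17.6 MHz = 16.6 MHz.
30.3 MHz > fs/2 = 17.1 MHz, folds to fs − 30.3 MHz = 3.9 MHz.
25.2 MHz > fs/2 = 17.1 MHz, folds to fs − 25.2 MHz = 9 MHz.
113.2 MHz mod fs = 10.6 MHz.
10.6 MHz ≤ fs/2 = 17.1 MHz, appears at 10.6 MHz.
Distinct values: {3.9 MHz, 9 MHz, 10.6 MHz, 16.6 MHz}.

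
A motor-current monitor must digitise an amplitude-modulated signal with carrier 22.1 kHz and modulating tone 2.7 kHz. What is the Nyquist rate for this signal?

AM sidebands sit at fc ± fm = 19.4 kHz and 24.8 kHz.
Highest-frequency component: 24.8 kHz.
Nyquist rate = 2 × 24.8 kHz = 49.6 kHz.

49.6 kHz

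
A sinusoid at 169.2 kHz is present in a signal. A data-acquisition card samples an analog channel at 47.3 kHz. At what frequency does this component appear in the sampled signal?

20 kHz

169.2 kHz mod fs = 27.3 kHz.
27.3 kHz > fs/2 = 23.65 kHz, folds to fs − 27.3 kHz = 20 kHz.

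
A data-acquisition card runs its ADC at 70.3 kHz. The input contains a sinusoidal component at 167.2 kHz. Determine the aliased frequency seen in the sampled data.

167.2 kHz mod fs = 26.6 kHz.
26.6 kHz ≤ fs/2 = 35.15 kHz, appears at 26.6 kHz.

26.6 kHz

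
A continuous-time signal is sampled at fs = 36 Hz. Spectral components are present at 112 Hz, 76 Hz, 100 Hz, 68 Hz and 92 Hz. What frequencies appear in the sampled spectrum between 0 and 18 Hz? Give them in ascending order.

4 Hz, 8 Hz, 16 Hz

fs/2 = 18 Hz.
112 Hz mod fs = 4 Hz.
4 Hz ≤ fs/2 = 18 Hz, appears at 4 Hz.
76 Hz mod fs = 4 Hz.
4 Hz ≤ fs/2 = 18 Hz, appears at 4 Hz.
100 Hz mod fs = 28 Hz.
28 Hz > fs/2 = 18 Hz, folds to fs − 28 Hz = 8 Hz.
68 Hz mod fs = 32 Hz.
32 Hz > fs/2 = 18 Hz, folds to fs − 32 Hz = 4 Hz.
92 Hz mod fs = 20 Hz.
20 Hz > fs/2 = 18 Hz, folds to fs − 20 Hz = 16 Hz.
Distinct values: {4 Hz, 8 Hz, 16 Hz}.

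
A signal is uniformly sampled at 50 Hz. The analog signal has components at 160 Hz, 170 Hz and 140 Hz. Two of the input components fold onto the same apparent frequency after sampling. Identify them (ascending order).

140 Hz, 160 Hz

fs/2 = 25 Hz.
160 Hz mod fs = 10 Hz.
10 Hz ≤ fs/2 = 25 Hz, appears at 10 Hz.
170 Hz mod fs = 20 Hz.
20 Hz ≤ fs/2 = 25 Hz, appears at 20 Hz.
140 Hz mod fs = 40 Hz.
40 Hz > fs/2 = 25 Hz, folds to fs − 40 Hz = 10 Hz.
140 Hz and 160 Hz both map to 10 Hz.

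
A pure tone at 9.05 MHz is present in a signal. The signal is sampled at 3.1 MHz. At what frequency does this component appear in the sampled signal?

9.05 MHz mod fs = 2.85 MHz.
2.85 MHz > fs/2 = 1.55 MHz, folds to fs − 2.85 MHz = 0.25 MHz.

0.25 MHz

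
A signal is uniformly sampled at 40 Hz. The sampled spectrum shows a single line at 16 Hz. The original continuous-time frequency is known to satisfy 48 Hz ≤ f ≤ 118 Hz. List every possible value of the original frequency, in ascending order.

56 Hz, 64 Hz, 96 Hz, 104 Hz

Frequencies that alias to 16 Hz are k·fs ± 16 Hz for integer k ≥ 0.
k=0: 16 Hz.
k=1: 24 Hz, 56 Hz.
k=2: 64 Hz, 96 Hz.
k=3: 104 Hz, 136 Hz.
k=4: 144 Hz, 176 Hz.
Within [48 Hz, 118 Hz]: 56 Hz, 64 Hz, 96 Hz, 104 Hz.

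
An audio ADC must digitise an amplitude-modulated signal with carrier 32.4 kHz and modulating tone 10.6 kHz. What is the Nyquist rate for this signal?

86 kHz

AM sidebands sit at fc ± fm = 21.8 kHz and 43 kHz.
Highest-frequency component: 43 kHz.
Nyquist rate = 2 × 43 kHz = 86 kHz.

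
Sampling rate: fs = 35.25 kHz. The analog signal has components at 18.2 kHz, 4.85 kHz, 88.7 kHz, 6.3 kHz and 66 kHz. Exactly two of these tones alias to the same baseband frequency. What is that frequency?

17.05 kHz

fs/2 = 17.625 kHz.
18.2 kHz > fs/2 = 17.625 kHz, folds to fs − 18.2 kHz = 17.05 kHz.
4.85 kHz ≤ fs/2 = 17.625 kHz, passes unchanged.
88.7 kHz mod fs = 18.2 kHz.
18.2 kHz > fs/2 = 17.625 kHz, folds to fs − 18.2 kHz = 17.05 kHz.
6.3 kHz ≤ fs/2 = 17.625 kHz, passes unchanged.
66 kHz mod fs = 30.75 kHz.
30.75 kHz > fs/2 = 17.625 kHz, folds to fs − 30.75 kHz = 4.5 kHz.
18.2 kHz and 88.7 kHz both map to 17.05 kHz.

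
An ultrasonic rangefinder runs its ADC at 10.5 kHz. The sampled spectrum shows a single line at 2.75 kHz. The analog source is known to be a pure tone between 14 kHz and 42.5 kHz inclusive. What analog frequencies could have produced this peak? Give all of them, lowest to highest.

18.25 kHz, 23.75 kHz, 28.75 kHz, 34.25 kHz, 39.25 kHz

Frequencies that alias to 2.75 kHz are k·fs ± 2.75 kHz for integer k ≥ 0.
k=0: 2.75 kHz.
k=1: 7.75 kHz, 13.25 kHz.
k=2: 18.25 kHz, 23.75 kHz.
k=3: 28.75 kHz, 34.25 kHz.
k=4: 39.25 kHz, 44.75 kHz.
k=5: 49.75 kHz, 55.25 kHz.
Within [14 kHz, 42.5 kHz]: 18.25 kHz, 23.75 kHz, 28.75 kHz, 34.25 kHz, 39.25 kHz.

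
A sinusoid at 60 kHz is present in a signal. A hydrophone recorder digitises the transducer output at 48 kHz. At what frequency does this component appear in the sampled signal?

12 kHz

60 kHz mod fs = 12 kHz.
12 kHz ≤ fs/2 = 24 kHz, appears at 12 kHz.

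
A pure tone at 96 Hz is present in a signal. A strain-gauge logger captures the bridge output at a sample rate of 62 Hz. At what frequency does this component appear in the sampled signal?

28 Hz

96 Hz mod fs = 34 Hz.
34 Hz > fs/2 = 31 Hz, folds to fs − 34 Hz = 28 Hz.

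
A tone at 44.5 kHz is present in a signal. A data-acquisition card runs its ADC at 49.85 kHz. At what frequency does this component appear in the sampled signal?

5.35 kHz

44.5 kHz > fs/2 = 24.925 kHz, folds to fs − 44.5 kHz = 5.35 kHz.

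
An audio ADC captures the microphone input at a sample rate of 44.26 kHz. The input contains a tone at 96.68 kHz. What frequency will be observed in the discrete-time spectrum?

8.16 kHz

96.68 kHz mod fs = 8.16 kHz.
8.16 kHz ≤ fs/2 = 22.13 kHz, appears at 8.16 kHz.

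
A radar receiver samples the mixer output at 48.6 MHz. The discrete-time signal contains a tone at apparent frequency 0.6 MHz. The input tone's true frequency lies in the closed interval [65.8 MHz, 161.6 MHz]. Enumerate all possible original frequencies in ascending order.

96.6 MHz, 97.8 MHz, 145.2 MHz, 146.4 MHz

Frequencies that alias to 0.6 MHz are k·fs ± 0.6 MHz for integer k ≥ 0.
k=0: 0.6 MHz.
k=1: 48 MHz, 49.2 MHz.
k=2: 96.6 MHz, 97.8 MHz.
k=3: 145.2 MHz, 146.4 MHz.
k=4: 193.8 MHz, 195 MHz.
Within [65.8 MHz, 161.6 MHz]: 96.6 MHz, 97.8 MHz, 145.2 MHz, 146.4 MHz.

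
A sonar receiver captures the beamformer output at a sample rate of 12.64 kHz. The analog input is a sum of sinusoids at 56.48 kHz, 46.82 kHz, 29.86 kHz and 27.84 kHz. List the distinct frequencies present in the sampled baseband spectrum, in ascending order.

2.56 kHz, 3.74 kHz, 4.58 kHz, 5.92 kHz

fs/2 = 6.32 kHz.
56.48 kHz mod fs = 5.92 kHz.
5.92 kHz ≤ fs/2 = 6.32 kHz, appears at 5.92 kHz.
46.82 kHz mod fs = 8.9 kHz.
8.9 kHz > fs/2 = 6.32 kHz, folds to fs − 8.9 kHz = 3.74 kHz.
29.86 kHz mod fs = 4.58 kHz.
4.58 kHz ≤ fs/2 = 6.32 kHz, appears at 4.58 kHz.
27.84 kHz mod fs = 2.56 kHz.
2.56 kHz ≤ fs/2 = 6.32 kHz, appears at 2.56 kHz.
Distinct values: {2.56 kHz, 3.74 kHz, 4.58 kHz, 5.92 kHz}.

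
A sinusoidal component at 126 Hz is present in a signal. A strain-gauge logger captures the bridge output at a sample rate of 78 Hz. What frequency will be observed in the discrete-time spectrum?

126 Hz mod fs = 48 Hz.
48 Hz > fs/2 = 39 Hz, folds to fs − 48 Hz = 30 Hz.

30 Hz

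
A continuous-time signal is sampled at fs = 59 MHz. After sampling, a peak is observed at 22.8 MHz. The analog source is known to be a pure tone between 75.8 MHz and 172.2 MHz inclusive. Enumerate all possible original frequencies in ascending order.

81.8 MHz, 95.2 MHz, 140.8 MHz, 154.2 MHz

Frequencies that alias to 22.8 MHz are k·fs ± 22.8 MHz for integer k ≥ 0.
k=0: 22.8 MHz.
k=1: 36.2 MHz, 81.8 MHz.
k=2: 95.2 MHz, 140.8 MHz.
k=3: 154.2 MHz, 199.8 MHz.
k=4: 213.2 MHz, 258.8 MHz.
Within [75.8 MHz, 172.2 MHz]: 81.8 MHz, 95.2 MHz, 140.8 MHz, 154.2 MHz.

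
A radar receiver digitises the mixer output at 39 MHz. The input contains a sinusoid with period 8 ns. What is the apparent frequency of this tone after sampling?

8 MHz

T = 8 ns → f = 1/T = 125 MHz.
125 MHz mod fs = 8 MHz.
8 MHz ≤ fs/2 = 19.5 MHz, appears at 8 MHz.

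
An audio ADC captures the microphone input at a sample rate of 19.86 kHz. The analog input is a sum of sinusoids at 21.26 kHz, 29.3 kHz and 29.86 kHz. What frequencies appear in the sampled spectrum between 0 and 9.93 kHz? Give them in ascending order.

1.4 kHz, 9.44 kHz, 9.86 kHz

fs/2 = 9.93 kHz.
21.26 kHz mod fs = 1.4 kHz.
1.4 kHz ≤ fs/2 = 9.93 kHz, appears at 1.4 kHz.
29.3 kHz mod fs = 9.44 kHz.
9.44 kHz ≤ fs/2 = 9.93 kHz, appears at 9.44 kHz.
29.86 kHz mod fs = 10 kHz.
10 kHz > fs/2 = 9.93 kHz, folds to fs − 10 kHz = 9.86 kHz.
Distinct values: {1.4 kHz, 9.44 kHz, 9.86 kHz}.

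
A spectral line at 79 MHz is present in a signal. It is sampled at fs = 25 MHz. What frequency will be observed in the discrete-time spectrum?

79 MHz mod fs = 4 MHz.
4 MHz ≤ fs/2 = 12.5 MHz, appears at 4 MHz.

4 MHz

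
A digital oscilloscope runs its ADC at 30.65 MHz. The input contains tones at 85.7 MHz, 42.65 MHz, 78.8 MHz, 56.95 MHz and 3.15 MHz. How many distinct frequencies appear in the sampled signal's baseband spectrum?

fs/2 = 15.325 MHz.
85.7 MHz mod fs = 24.4 MHz.
24.4 MHz > fs/2 = 15.325 MHz, folds to fs − 24.4 MHz = 6.25 MHz.
42.65 MHz mod fs = 12 MHz.
12 MHz ≤ fs/2 = 15.325 MHz, appears at 12 MHz.
78.8 MHz mod fs = 17.5 MHz.
17.5 MHz > fs/2 = 15.325 MHz, folds to fs − 17.5 MHz = 13.15 MHz.
56.95 MHz mod fs = 26.3 MHz.
26.3 MHz > fs/2 = 15.325 MHz, folds to fs − 26.3 MHz = 4.35 MHz.
3.15 MHz ≤ fs/2 = 15.325 MHz, passes unchanged.
Distinct values: {3.15 MHz, 4.35 MHz, 6.25 MHz, 12 MHz, 13.15 MHz} → 5.

5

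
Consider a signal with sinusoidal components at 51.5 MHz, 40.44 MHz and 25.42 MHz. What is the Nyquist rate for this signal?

103 MHz

Highest-frequency component: 51.5 MHz.
Nyquist rate = 2 × 51.5 MHz = 103 MHz.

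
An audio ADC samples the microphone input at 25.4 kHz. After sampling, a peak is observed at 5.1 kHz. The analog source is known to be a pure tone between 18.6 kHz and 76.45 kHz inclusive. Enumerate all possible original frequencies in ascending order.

20.3 kHz, 30.5 kHz, 45.7 kHz, 55.9 kHz, 71.1 kHz

Frequencies that alias to 5.1 kHz are k·fs ± 5.1 kHz for integer k ≥ 0.
k=0: 5.1 kHz.
k=1: 20.3 kHz, 30.5 kHz.
k=2: 45.7 kHz, 55.9 kHz.
k=3: 71.1 kHz, 81.3 kHz.
k=4: 96.5 kHz, 106.7 kHz.
Within [18.6 kHz, 76.45 kHz]: 20.3 kHz, 30.5 kHz, 45.7 kHz, 55.9 kHz, 71.1 kHz.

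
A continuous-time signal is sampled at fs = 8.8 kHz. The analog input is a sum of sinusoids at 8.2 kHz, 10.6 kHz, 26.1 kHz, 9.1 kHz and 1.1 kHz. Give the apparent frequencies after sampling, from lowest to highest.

0.3 kHz, 0.6 kHz, 1.1 kHz, 1.8 kHz

fs/2 = 4.4 kHz.
8.2 kHz > fs/2 = 4.4 kHz, folds to fs − 8.2 kHz = 0.6 kHz.
10.6 kHz mod fs = 1.8 kHz.
1.8 kHz ≤ fs/2 = 4.4 kHz, appears at 1.8 kHz.
26.1 kHz mod fs = 8.5 kHz.
8.5 kHz > fs/2 = 4.4 kHz, folds to fs − 8.5 kHz = 0.3 kHz.
9.1 kHz mod fs = 0.3 kHz.
0.3 kHz ≤ fs/2 = 4.4 kHz, appears at 0.3 kHz.
1.1 kHz ≤ fs/2 = 4.4 kHz, passes unchanged.
Distinct values: {0.3 kHz, 0.6 kHz, 1.1 kHz, 1.8 kHz}.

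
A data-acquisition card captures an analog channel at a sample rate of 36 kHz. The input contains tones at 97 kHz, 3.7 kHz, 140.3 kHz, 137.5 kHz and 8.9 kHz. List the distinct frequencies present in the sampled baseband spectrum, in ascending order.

3.7 kHz, 6.5 kHz, 8.9 kHz, 11 kHz

fs/2 = 18 kHz.
97 kHz mod fs = 25 kHz.
25 kHz > fs/2 = 18 kHz, folds to fs − 25 kHz = 11 kHz.
3.7 kHz ≤ fs/2 = 18 kHz, passes unchanged.
140.3 kHz mod fs = 32.3 kHz.
32.3 kHz > fs/2 = 18 kHz, folds to fs − 32.3 kHz = 3.7 kHz.
137.5 kHz mod fs = 29.5 kHz.
29.5 kHz > fs/2 = 18 kHz, folds to fs − 29.5 kHz = 6.5 kHz.
8.9 kHz ≤ fs/2 = 18 kHz, passes unchanged.
Distinct values: {3.7 kHz, 6.5 kHz, 8.9 kHz, 11 kHz}.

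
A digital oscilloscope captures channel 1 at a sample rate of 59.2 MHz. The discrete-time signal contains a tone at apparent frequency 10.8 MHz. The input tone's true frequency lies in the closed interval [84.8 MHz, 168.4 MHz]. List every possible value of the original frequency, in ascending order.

107.6 MHz, 129.2 MHz, 166.8 MHz

Frequencies that alias to 10.8 MHz are k·fs ± 10.8 MHz for integer k ≥ 0.
k=0: 10.8 MHz.
k=1: 48.4 MHz, 70 MHz.
k=2: 107.6 MHz, 129.2 MHz.
k=3: 166.8 MHz, 188.4 MHz.
k=4: 226 MHz, 247.6 MHz.
Within [84.8 MHz, 168.4 MHz]: 107.6 MHz, 129.2 MHz, 166.8 MHz.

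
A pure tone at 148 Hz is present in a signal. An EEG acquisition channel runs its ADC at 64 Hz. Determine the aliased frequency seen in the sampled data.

148 Hz mod fs = 20 Hz.
20 Hz ≤ fs/2 = 32 Hz, appears at 20 Hz.

20 Hz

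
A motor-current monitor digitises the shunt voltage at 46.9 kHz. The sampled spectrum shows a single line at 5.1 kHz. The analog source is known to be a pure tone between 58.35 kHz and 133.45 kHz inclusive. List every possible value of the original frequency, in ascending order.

88.7 kHz, 98.9 kHz

Frequencies that alias to 5.1 kHz are k·fs ± 5.1 kHz for integer k ≥ 0.
k=0: 5.1 kHz.
k=1: 41.8 kHz, 52 kHz.
k=2: 88.7 kHz, 98.9 kHz.
k=3: 135.6 kHz, 145.8 kHz.
Within [58.35 kHz, 133.45 kHz]: 88.7 kHz, 98.9 kHz.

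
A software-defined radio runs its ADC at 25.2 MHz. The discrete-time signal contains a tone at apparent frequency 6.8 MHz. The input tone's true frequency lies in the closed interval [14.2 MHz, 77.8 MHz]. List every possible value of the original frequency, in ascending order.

Frequencies that alias to 6.8 MHz are k·fs ± 6.8 MHz for integer k ≥ 0.
k=0: 6.8 MHz.
k=1: 18.4 MHz, 32 MHz.
k=2: 43.6 MHz, 57.2 MHz.
k=3: 68.8 MHz, 82.4 MHz.
k=4: 94 MHz, 107.6 MHz.
Within [14.2 MHz, 77.8 MHz]: 18.4 MHz, 32 MHz, 43.6 MHz, 57.2 MHz, 68.8 MHz.

18.4 MHz, 32 MHz, 43.6 MHz, 57.2 MHz, 68.8 MHz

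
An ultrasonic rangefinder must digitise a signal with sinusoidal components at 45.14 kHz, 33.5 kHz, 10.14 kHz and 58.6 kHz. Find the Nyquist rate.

117.2 kHz

Highest-frequency component: 58.6 kHz.
Nyquist rate = 2 × 58.6 kHz = 117.2 kHz.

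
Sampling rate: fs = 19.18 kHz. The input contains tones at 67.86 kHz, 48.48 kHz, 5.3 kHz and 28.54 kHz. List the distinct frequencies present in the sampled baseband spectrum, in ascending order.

5.3 kHz, 8.86 kHz, 9.06 kHz, 9.36 kHz

fs/2 = 9.59 kHz.
67.86 kHz mod fs = 10.32 kHz.
10.32 kHz > fs/2 = 9.59 kHz, folds to fs − 10.32 kHz = 8.86 kHz.
48.48 kHz mod fs = 10.12 kHz.
10.12 kHz > fs/2 = 9.59 kHz, folds to fs − 10.12 kHz = 9.06 kHz.
5.3 kHz ≤ fs/2 = 9.59 kHz, passes unchanged.
28.54 kHz mod fs = 9.36 kHz.
9.36 kHz ≤ fs/2 = 9.59 kHz, appears at 9.36 kHz.
Distinct values: {5.3 kHz, 8.86 kHz, 9.06 kHz, 9.36 kHz}.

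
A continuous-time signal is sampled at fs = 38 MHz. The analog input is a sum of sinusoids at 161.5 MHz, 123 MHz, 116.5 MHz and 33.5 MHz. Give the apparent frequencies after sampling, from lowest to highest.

2.5 MHz, 4.5 MHz, 9 MHz, 9.5 MHz

fs/2 = 19 MHz.
161.5 MHz mod fs = 9.5 MHz.
9.5 MHz ≤ fs/2 = 19 MHz, appears at 9.5 MHz.
123 MHz mod fs = 9 MHz.
9 MHz ≤ fs/2 = 19 MHz, appears at 9 MHz.
116.5 MHz mod fs = 2.5 MHz.
2.5 MHz ≤ fs/2 = 19 MHz, appears at 2.5 MHz.
33.5 MHz > fs/2 = 19 MHz, folds to fs − 33.5 MHz = 4.5 MHz.
Distinct values: {2.5 MHz, 4.5 MHz, 9 MHz, 9.5 MHz}.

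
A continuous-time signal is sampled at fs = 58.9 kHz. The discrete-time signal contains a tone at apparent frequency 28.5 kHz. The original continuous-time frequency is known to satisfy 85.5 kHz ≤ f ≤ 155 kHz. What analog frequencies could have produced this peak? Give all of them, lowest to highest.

87.4 kHz, 89.3 kHz, 146.3 kHz, 148.2 kHz

Frequencies that alias to 28.5 kHz are k·fs ± 28.5 kHz for integer k ≥ 0.
k=0: 28.5 kHz.
k=1: 30.4 kHz, 87.4 kHz.
k=2: 89.3 kHz, 146.3 kHz.
k=3: 148.2 kHz, 205.2 kHz.
k=4: 207.1 kHz, 264.1 kHz.
Within [85.5 kHz, 155 kHz]: 87.4 kHz, 89.3 kHz, 146.3 kHz, 148.2 kHz.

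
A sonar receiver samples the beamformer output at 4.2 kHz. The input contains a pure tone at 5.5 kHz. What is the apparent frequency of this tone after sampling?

5.5 kHz mod fs = 1.3 kHz.
1.3 kHz ≤ fs/2 = 2.1 kHz, appears at 1.3 kHz.

1.3 kHz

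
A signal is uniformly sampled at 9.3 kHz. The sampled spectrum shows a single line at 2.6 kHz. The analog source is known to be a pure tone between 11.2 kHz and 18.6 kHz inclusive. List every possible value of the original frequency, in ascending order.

Frequencies that alias to 2.6 kHz are k·fs ± 2.6 kHz for integer k ≥ 0.
k=0: 2.6 kHz.
k=1: 6.7 kHz, 11.9 kHz.
k=2: 16 kHz, 21.2 kHz.
k=3: 25.3 kHz, 30.5 kHz.
Within [11.2 kHz, 18.6 kHz]: 11.9 kHz, 16 kHz.

11.9 kHz, 16 kHz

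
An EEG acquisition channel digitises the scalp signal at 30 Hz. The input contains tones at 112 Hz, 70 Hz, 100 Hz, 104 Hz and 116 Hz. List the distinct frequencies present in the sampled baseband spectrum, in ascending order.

4 Hz, 8 Hz, 10 Hz, 14 Hz

fs/2 = 15 Hz.
112 Hz mod fs = 22 Hz.
22 Hz > fs/2 = 15 Hz, folds to fs − 22 Hz = 8 Hz.
70 Hz mod fs = 10 Hz.
10 Hz ≤ fs/2 = 15 Hz, appears at 10 Hz.
100 Hz mod fs = 10 Hz.
10 Hz ≤ fs/2 = 15 Hz, appears at 10 Hz.
104 Hz mod fs = 14 Hz.
14 Hz ≤ fs/2 = 15 Hz, appears at 14 Hz.
116 Hz mod fs = 26 Hz.
26 Hz > fs/2 = 15 Hz, folds to fs − 26 Hz = 4 Hz.
Distinct values: {4 Hz, 8 Hz, 10 Hz, 14 Hz}.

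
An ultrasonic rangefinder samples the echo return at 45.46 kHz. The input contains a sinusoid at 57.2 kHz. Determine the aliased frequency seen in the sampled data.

11.74 kHz

57.2 kHz mod fs = 11.74 kHz.
11.74 kHz ≤ fs/2 = 22.73 kHz, appears at 11.74 kHz.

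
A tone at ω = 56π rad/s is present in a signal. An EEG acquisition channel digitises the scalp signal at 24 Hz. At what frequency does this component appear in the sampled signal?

4 Hz

ω = 56π rad/s → f = ω/(2π) = 28 Hz.
28 Hz mod fs = 4 Hz.
4 Hz ≤ fs/2 = 12 Hz, appears at 4 Hz.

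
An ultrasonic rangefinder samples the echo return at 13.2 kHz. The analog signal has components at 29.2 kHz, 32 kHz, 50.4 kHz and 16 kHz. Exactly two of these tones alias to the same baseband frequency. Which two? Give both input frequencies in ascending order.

16 kHz, 29.2 kHz

fs/2 = 6.6 kHz.
29.2 kHz mod fs = 2.8 kHz.
2.8 kHz ≤ fs/2 = 6.6 kHz, appears at 2.8 kHz.
32 kHz mod fs = 5.6 kHz.
5.6 kHz ≤ fs/2 = 6.6 kHz, appears at 5.6 kHz.
50.4 kHz mod fs = 10.8 kHz.
10.8 kHz > fs/2 = 6.6 kHz, folds to fs − 10.8 kHz = 2.4 kHz.
16 kHz mod fs = 2.8 kHz.
2.8 kHz ≤ fs/2 = 6.6 kHz, appears at 2.8 kHz.
16 kHz and 29.2 kHz both map to 2.8 kHz.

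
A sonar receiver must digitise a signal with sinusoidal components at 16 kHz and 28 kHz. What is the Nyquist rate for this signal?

56 kHz

Highest-frequency component: 28 kHz.
Nyquist rate = 2 × 28 kHz = 56 kHz.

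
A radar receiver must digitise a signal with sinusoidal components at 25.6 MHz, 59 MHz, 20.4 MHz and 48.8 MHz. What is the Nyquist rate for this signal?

118 MHz

Highest-frequency component: 59 MHz.
Nyquist rate = 2 × 59 MHz = 118 MHz.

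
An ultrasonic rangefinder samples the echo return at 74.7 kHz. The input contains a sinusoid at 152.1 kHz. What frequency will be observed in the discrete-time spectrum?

152.1 kHz mod fs = 2.7 kHz.
2.7 kHz ≤ fs/2 = 37.35 kHz, appears at 2.7 kHz.

2.7 kHz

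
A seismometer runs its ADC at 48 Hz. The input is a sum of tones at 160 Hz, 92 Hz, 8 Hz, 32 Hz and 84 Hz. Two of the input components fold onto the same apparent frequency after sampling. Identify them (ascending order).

32 Hz, 160 Hz

fs/2 = 24 Hz.
160 Hz mod fs = 16 Hz.
16 Hz ≤ fs/2 = 24 Hz, appears at 16 Hz.
92 Hz mod fs = 44 Hz.
44 Hz > fs/2 = 24 Hz, folds to fs − 44 Hz = 4 Hz.
8 Hz ≤ fs/2 = 24 Hz, passes unchanged.
32 Hz > fs/2 = 24 Hz, folds to fs − 32 Hz = 16 Hz.
84 Hz mod fs = 36 Hz.
36 Hz > fs/2 = 24 Hz, folds to fs − 36 Hz = 12 Hz.
32 Hz and 160 Hz both map to 16 Hz.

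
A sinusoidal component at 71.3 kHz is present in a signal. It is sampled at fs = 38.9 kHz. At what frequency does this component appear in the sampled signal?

71.3 kHz mod fs = 32.4 kHz.
32.4 kHz > fs/2 = 19.45 kHz, folds to fs − 32.4 kHz = 6.5 kHz.

6.5 kHz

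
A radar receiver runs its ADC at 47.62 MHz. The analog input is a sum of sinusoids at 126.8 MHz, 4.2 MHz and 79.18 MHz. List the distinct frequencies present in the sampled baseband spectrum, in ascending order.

4.2 MHz, 16.06 MHz

fs/2 = 23.81 MHz.
126.8 MHz mod fs = 31.56 MHz.
31.56 MHz > fs/2 = 23.81 MHz, folds to fs − 31.56 MHz = 16.06 MHz.
4.2 MHz ≤ fs/2 = 23.81 MHz, passes unchanged.
79.18 MHz mod fs = 31.56 MHz.
31.56 MHz > fs/2 = 23.81 MHz, folds to fs − 31.56 MHz = 16.06 MHz.
Distinct values: {4.2 MHz, 16.06 MHz}.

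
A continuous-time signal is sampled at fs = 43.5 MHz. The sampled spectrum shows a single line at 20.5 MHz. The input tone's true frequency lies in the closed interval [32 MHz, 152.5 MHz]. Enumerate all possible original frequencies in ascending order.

64 MHz, 66.5 MHz, 107.5 MHz, 110 MHz, 151 MHz

Frequencies that alias to 20.5 MHz are k·fs ± 20.5 MHz for integer k ≥ 0.
k=0: 20.5 MHz.
k=1: 23 MHz, 64 MHz.
k=2: 66.5 MHz, 107.5 MHz.
k=3: 110 MHz, 151 MHz.
k=4: 153.5 MHz, 194.5 MHz.
Within [32 MHz, 152.5 MHz]: 64 MHz, 66.5 MHz, 107.5 MHz, 110 MHz, 151 MHz.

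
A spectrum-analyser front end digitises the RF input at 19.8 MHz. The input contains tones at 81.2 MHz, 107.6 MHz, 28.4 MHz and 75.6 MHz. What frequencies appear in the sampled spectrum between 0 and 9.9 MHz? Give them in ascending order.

2 MHz, 3.6 MHz, 8.6 MHz

fs/2 = 9.9 MHz.
81.2 MHz mod fs = 2 MHz.
2 MHz ≤ fs/2 = 9.9 MHz, appears at 2 MHz.
107.6 MHz mod fs = 8.6 MHz.
8.6 MHz ≤ fs/2 = 9.9 MHz, appears at 8.6 MHz.
28.4 MHz mod fs = 8.6 MHz.
8.6 MHz ≤ fs/2 = 9.9 MHz, appears at 8.6 MHz.
75.6 MHz mod fs = 16.2 MHz.
16.2 MHz > fs/2 = 9.9 MHz, folds to fs − 16.2 MHz = 3.6 MHz.
Distinct values: {2 MHz, 3.6 MHz, 8.6 MHz}.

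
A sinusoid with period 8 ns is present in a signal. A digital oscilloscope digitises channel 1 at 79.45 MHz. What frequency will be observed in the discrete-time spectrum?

33.9 MHz

T = 8 ns → f = 1/T = 125 MHz.
125 MHz mod fs = 45.55 MHz.
45.55 MHz > fs/2 = 39.725 MHz, folds to fs − 45.55 MHz = 33.9 MHz.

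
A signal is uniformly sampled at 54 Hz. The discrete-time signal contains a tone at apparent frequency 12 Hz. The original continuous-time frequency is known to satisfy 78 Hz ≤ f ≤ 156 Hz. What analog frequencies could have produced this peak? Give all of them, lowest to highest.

96 Hz, 120 Hz, 150 Hz

Frequencies that alias to 12 Hz are k·fs ± 12 Hz for integer k ≥ 0.
k=0: 12 Hz.
k=1: 42 Hz, 66 Hz.
k=2: 96 Hz, 120 Hz.
k=3: 150 Hz, 174 Hz.
k=4: 204 Hz, 228 Hz.
Within [78 Hz, 156 Hz]: 96 Hz, 120 Hz, 150 Hz.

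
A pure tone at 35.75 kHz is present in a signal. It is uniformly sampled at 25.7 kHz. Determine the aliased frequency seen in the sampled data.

35.75 kHz mod fs = 10.05 kHz.
10.05 kHz ≤ fs/2 = 12.85 kHz, appears at 10.05 kHz.

10.05 kHz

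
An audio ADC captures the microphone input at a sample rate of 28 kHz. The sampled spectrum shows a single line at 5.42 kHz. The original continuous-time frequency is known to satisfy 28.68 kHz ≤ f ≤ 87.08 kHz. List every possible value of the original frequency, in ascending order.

Frequencies that alias to 5.42 kHz are k·fs ± 5.42 kHz for integer k ≥ 0.
k=0: 5.42 kHz.
k=1: 22.58 kHz, 33.42 kHz.
k=2: 50.58 kHz, 61.42 kHz.
k=3: 78.58 kHz, 89.42 kHz.
k=4: 106.58 kHz, 117.42 kHz.
Within [28.68 kHz, 87.08 kHz]: 33.42 kHz, 50.58 kHz, 61.42 kHz, 78.58 kHz.

33.42 kHz, 50.58 kHz, 61.42 kHz, 78.58 kHz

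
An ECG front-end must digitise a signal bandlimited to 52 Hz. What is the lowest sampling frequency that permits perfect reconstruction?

Nyquist rate = 2 × 52 Hz = 104 Hz.

104 Hz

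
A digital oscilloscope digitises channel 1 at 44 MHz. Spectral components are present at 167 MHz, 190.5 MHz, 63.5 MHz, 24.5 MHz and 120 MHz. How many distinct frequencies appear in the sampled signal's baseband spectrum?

fs/2 = 22 MHz.
167 MHz mod fs = 35 MHz.
35 MHz > fs/2 = 22 MHz, folds to fs − 35 MHz = 9 MHz.
190.5 MHz mod fs = 14.5 MHz.
14.5 MHz ≤ fs/2 = 22 MHz, appears at 14.5 MHz.
63.5 MHz mod fs = 19.5 MHz.
19.5 MHz ≤ fs/2 = 22 MHz, appears at 19.5 MHz.
24.5 MHz > fs/2 = 22 MHz, folds to fs − 24.5 MHz = 19.5 MHz.
120 MHz mod fs = 32 MHz.
32 MHz > fs/2 = 22 MHz, folds to fs − 32 MHz = 12 MHz.
Distinct values: {9 MHz, 12 MHz, 14.5 MHz, 19.5 MHz} → 4.

4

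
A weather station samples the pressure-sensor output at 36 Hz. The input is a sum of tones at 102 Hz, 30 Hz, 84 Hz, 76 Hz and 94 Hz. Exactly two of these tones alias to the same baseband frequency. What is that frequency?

6 Hz

fs/2 = 18 Hz.
102 Hz mod fs = 30 Hz.
30 Hz > fs/2 = 18 Hz, folds to fs − 30 Hz = 6 Hz.
30 Hz > fs/2 = 18 Hz, folds to fs − 30 Hz = 6 Hz.
84 Hz mod fs = 12 Hz.
12 Hz ≤ fs/2 = 18 Hz, appears at 12 Hz.
76 Hz mod fs = 4 Hz.
4 Hz ≤ fs/2 = 18 Hz, appears at 4 Hz.
94 Hz mod fs = 22 Hz.
22 Hz > fs/2 = 18 Hz, folds to fs − 22 Hz = 14 Hz.
30 Hz and 102 Hz both map to 6 Hz.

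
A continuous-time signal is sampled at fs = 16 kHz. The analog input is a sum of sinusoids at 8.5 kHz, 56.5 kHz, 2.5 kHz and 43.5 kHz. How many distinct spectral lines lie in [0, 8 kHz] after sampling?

3

fs/2 = 8 kHz.
8.5 kHz > fs/2 = 8 kHz, folds to fs − 8.5 kHz = 7.5 kHz.
56.5 kHz mod fs = 8.5 kHz.
8.5 kHz > fs/2 = 8 kHz, folds to fs − 8.5 kHz = 7.5 kHz.
2.5 kHz ≤ fs/2 = 8 kHz, passes unchanged.
43.5 kHz mod fs = 11.5 kHz.
11.5 kHz > fs/2 = 8 kHz, folds to fs − 11.5 kHz = 4.5 kHz.
Distinct values: {2.5 kHz, 4.5 kHz, 7.5 kHz} → 3.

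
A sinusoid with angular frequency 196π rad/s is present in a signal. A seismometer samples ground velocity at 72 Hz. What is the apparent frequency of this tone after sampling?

ω = 196π rad/s → f = ω/(2π) = 98 Hz.
98 Hz mod fs = 26 Hz.
26 Hz ≤ fs/2 = 36 Hz, appears at 26 Hz.

26 Hz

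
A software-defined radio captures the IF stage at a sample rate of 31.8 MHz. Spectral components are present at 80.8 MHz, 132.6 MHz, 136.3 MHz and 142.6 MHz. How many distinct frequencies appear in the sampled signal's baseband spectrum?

4

fs/2 = 15.9 MHz.
80.8 MHz mod fs = 17.2 MHz.
17.2 MHz > fs/2 = 15.9 MHz, folds to fs − 17.2 MHz = 14.6 MHz.
132.6 MHz mod fs = 5.4 MHz.
5.4 MHz ≤ fs/2 = 15.9 MHz, appears at 5.4 MHz.
136.3 MHz mod fs = 9.1 MHz.
9.1 MHz ≤ fs/2 = 15.9 MHz, appears at 9.1 MHz.
142.6 MHz mod fs = 15.4 MHz.
15.4 MHz ≤ fs/2 = 15.9 MHz, appears at 15.4 MHz.
Distinct values: {5.4 MHz, 9.1 MHz, 14.6 MHz, 15.4 MHz} → 4.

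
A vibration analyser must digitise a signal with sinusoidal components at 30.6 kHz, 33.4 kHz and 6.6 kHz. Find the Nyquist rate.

Highest-frequency component: 33.4 kHz.
Nyquist rate = 2 × 33.4 kHz = 66.8 kHz.

66.8 kHz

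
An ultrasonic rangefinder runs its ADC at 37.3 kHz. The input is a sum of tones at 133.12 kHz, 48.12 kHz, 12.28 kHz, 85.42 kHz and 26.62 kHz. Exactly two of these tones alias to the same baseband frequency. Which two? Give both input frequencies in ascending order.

48.12 kHz, 85.42 kHz

fs/2 = 18.65 kHz.
133.12 kHz mod fs = 21.22 kHz.
21.22 kHz > fs/2 = 18.65 kHz, folds to fs − 21.22 kHz = 16.08 kHz.
48.12 kHz mod fs = 10.82 kHz.
10.82 kHz ≤ fs/2 = 18.65 kHz, appears at 10.82 kHz.
12.28 kHz ≤ fs/2 = 18.65 kHz, passes unchanged.
85.42 kHz mod fs = 10.82 kHz.
10.82 kHz ≤ fs/2 = 18.65 kHz, appears at 10.82 kHz.
26.62 kHz > fs/2 = 18.65 kHz, folds to fs − 26.62 kHz = 10.68 kHz.
48.12 kHz and 85.42 kHz both map to 10.82 kHz.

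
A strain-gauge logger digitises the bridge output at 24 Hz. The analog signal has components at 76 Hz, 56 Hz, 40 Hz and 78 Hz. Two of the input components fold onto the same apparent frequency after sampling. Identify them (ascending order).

40 Hz, 56 Hz

fs/2 = 12 Hz.
76 Hz mod fs = 4 Hz.
4 Hz ≤ fs/2 = 12 Hz, appears at 4 Hz.
56 Hz mod fs = 8 Hz.
8 Hz ≤ fs/2 = 12 Hz, appears at 8 Hz.
40 Hz mod fs = 16 Hz.
16 Hz > fs/2 = 12 Hz, folds to fs − 16 Hz = 8 Hz.
78 Hz mod fs = 6 Hz.
6 Hz ≤ fs/2 = 12 Hz, appears at 6 Hz.
40 Hz and 56 Hz both map to 8 Hz.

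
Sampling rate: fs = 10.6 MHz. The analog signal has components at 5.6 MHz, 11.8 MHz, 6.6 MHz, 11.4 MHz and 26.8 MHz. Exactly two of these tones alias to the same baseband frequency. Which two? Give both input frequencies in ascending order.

fs/2 = 5.3 MHz.
5.6 MHz > fs/2 = 5.3 MHz, folds to fs − 5.6 MHz = 5 MHz.
11.8 MHz mod fs = 1.2 MHz.
1.2 MHz ≤ fs/2 = 5.3 MHz, appears at 1.2 MHz.
6.6 MHz > fs/2 = 5.3 MHz, folds to fs − 6.6 MHz = 4 MHz.
11.4 MHz mod fs = 0.8 MHz.
0.8 MHz ≤ fs/2 = 5.3 MHz, appears at 0.8 MHz.
26.8 MHz mod fs = 5.6 MHz.
5.6 MHz > fs/2 = 5.3 MHz, folds to fs − 5.6 MHz = 5 MHz.
5.6 MHz and 26.8 MHz both map to 5 MHz.

5.6 MHz, 26.8 MHz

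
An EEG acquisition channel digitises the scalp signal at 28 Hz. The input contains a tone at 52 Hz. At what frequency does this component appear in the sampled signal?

52 Hz mod fs = 24 Hz.
24 Hz > fs/2 = 14 Hz, folds to fs − 24 Hz = 4 Hz.

4 Hz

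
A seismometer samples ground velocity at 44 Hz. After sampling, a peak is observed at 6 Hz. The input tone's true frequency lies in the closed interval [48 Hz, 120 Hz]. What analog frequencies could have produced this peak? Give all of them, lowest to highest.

50 Hz, 82 Hz, 94 Hz

Frequencies that alias to 6 Hz are k·fs ± 6 Hz for integer k ≥ 0.
k=0: 6 Hz.
k=1: 38 Hz, 50 Hz.
k=2: 82 Hz, 94 Hz.
k=3: 126 Hz, 138 Hz.
Within [48 Hz, 120 Hz]: 50 Hz, 82 Hz, 94 Hz.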